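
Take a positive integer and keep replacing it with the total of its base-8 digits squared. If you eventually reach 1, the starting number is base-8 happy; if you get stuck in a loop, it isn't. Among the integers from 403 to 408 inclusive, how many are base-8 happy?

1

403: 403 → 49 → 37 → 41 → 26 → 13 → 26  — not base-8 happy
404: 404 → 56 → 49 → 37 → 41 → 26 → 13 → 26  — not base-8 happy
405: 405 → 65 → 2 → 4 → 16 → 4  — not base-8 happy
406: 406 → 76 → 18 → 8 → 1  — base-8 happy
407: 407 → 89 → 11 → 10 → 5 → 25 → 10  — not base-8 happy
408: 408 → 45 → 50 → 40 → 25 → 10 → 5 → 25  — not base-8 happy
base-8 happy: 406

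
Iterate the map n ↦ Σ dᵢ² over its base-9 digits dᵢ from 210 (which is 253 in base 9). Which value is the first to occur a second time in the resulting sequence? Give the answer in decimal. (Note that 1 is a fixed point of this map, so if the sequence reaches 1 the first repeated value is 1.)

210 = (2,5,3)_9 → 2² + 5² + 3² = 4 + 25 + 9 = 38
38 = (4,2)_9 → 4² + 2² = 16 + 4 = 20
20 = (2,2)_9 → 2² + 2² = 4 + 4 = 8
8 = (8)_9 → 8² = 64
64 = (7,1)_9 → 7² + 1² = 49 + 1 = 50
50 = (5,5)_9 → 5² + 5² = 25 + 25 = 50  — 50 already appeared earlier.

50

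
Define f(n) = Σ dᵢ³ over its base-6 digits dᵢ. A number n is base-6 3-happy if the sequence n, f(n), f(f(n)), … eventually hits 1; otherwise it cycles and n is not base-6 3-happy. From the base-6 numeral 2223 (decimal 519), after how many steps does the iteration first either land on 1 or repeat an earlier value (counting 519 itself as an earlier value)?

3

519 = (2,2,2,3)_6 → 2³ + 2³ + 2³ + 3³ = 51
51 = (1,2,3)_6 → 1³ + 2³ + 3³ = 36
36 = (1,0,0)_6 → 1³ + 0³ + 0³ = 1  — reached 1.
That took 3 steps.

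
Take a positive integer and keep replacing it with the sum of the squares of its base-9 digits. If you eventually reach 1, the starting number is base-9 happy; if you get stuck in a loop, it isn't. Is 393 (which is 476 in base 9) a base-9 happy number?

base-9 happy

393 = (4,7,6)_9 → 4² + 7² + 6² = 16 + 49 + 36 = 101
101 = (1,2,2)_9 → 1² + 2² + 2² = 1 + 4 + 4 = 9
9 = (1,0)_9 → 1² + 0² = 1 + 0 = 1  — reached 1.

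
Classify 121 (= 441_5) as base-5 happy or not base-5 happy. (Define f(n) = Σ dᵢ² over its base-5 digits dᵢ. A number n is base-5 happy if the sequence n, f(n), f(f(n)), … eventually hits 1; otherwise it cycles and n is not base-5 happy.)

121 = (4,4,1)_5 → 4² + 4² + 1² = 16 + 16 + 1 = 33
33 = (1,1,3)_5 → 1² + 1² + 3² = 1 + 1 + 9 = 11
11 = (2,1)_5 → 2² + 1² = 4 + 1 = 5
5 = (1,0)_5 → 1² + 0² = 1 + 0 = 1  — reached 1.

base-5 happy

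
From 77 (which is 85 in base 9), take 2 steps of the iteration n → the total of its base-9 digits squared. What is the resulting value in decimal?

65

77 = (8,5)_9 → 89
89 = (1,0,8)_9 → 65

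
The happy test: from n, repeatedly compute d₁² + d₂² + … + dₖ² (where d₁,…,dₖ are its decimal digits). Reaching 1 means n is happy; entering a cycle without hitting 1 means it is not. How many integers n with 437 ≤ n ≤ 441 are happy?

1

437: 437 → 74 → 65 → 61 → 37 → 58 → 89 → 145 → 42 → 20 → 4 → 16 → 37  — not happy
438: 438 → 89 → 145 → 42 → 20 → 4 → 16 → 37 → 58 → 89  — not happy
439: 439 → 106 → 37 → 58 → 89 → 145 → 42 → 20 → 4 → 16 → 37  — not happy
440: 440 → 32 → 13 → 10 → 1  — happy
441: 441 → 33 → 18 → 65 → 61 → 37 → 58 → 89 → 145 → 42 → 20 → 4 → 16 → 37  — not happy
happy: 440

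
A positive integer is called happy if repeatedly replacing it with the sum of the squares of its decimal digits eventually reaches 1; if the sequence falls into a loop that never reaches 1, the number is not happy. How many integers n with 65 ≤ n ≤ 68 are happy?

1

65: 65 → 61 → 37 → 58 → 89 → 145 → 42 → 20 → 4 → 16 → 37  — not happy
66: 66 → 72 → 53 → 34 → 25 → 29 → 85 → 89 → 145 → 42 → 20 → 4 → 16 → 37 → 58 → 89  — not happy
67: 67 → 85 → 89 → 145 → 42 → 20 → 4 → 16 → 37 → 58 → 89  — not happy
68: 68 → 100 → 1  — happy
happy: 68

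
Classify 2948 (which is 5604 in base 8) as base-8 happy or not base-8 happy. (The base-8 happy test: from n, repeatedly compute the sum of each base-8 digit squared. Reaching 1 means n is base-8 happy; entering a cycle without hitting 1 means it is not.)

2948 = (5,6,0,4)_8 → 5² + 6² + 0² + 4² = 25 + 36 + 0 + 16 = 77
77 = (1,1,5)_8 → 1² + 1² + 5² = 1 + 1 + 25 = 27
27 = (3,3)_8 → 3² + 3² = 9 + 9 = 18
18 = (2,2)_8 → 2² + 2² = 4 + 4 = 8
8 = (1,0)_8 → 1² + 0² = 1 + 0 = 1  — reached 1.

base-8 happy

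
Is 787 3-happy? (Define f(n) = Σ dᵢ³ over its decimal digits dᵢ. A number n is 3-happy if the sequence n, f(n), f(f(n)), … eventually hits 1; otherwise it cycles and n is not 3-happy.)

3-happy

787 → 7³ + 8³ + 7³ = 1198
1198 → 1³ + 1³ + 9³ + 8³ = 1243
1243 → 1³ + 2³ + 4³ + 3³ = 100
100 → 1³ + 0³ + 0³ = 1  — reached 1.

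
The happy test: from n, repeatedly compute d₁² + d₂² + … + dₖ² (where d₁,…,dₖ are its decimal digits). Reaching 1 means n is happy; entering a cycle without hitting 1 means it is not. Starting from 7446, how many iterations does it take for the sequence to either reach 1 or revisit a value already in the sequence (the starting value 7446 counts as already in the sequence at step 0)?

7446 → 117
117 → 51
51 → 26
26 → 40
40 → 16
16 → 37
37 → 58
58 → 89
89 → 145
145 → 42
42 → 20
20 → 4
4 → 16  — 16 repeats.
That took 13 steps.

13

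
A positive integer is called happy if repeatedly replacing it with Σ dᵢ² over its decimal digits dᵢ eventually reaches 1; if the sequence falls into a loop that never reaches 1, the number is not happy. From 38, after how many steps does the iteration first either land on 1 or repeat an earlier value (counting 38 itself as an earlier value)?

10

38 → 3² + 8² = 9 + 64 = 73
73 → 7² + 3² = 49 + 9 = 58
58 → 5² + 8² = 25 + 64 = 89
89 → 8² + 9² = 64 + 81 = 145
145 → 1² + 4² + 5² = 1 + 16 + 25 = 42
42 → 4² + 2² = 16 + 4 = 20
20 → 2² + 0² = 4 + 0 = 4
4 → 4² = 16
16 → 1² + 6² = 1 + 36 = 37
37 → 3² + 7² = 9 + 49 = 58  — 58 repeats.
That took 10 steps.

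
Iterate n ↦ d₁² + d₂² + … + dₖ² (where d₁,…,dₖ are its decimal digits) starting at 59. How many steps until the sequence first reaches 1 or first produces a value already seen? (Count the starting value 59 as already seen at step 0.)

10

59 → 5² + 9² = 106
106 → 1² + 0² + 6² = 37
37 → 3² + 7² = 58
58 → 5² + 8² = 89
89 → 8² + 9² = 145
145 → 1² + 4² + 5² = 42
42 → 4² + 2² = 20
20 → 2² + 0² = 4
4 → 4² = 16
16 → 1² + 6² = 37  — 37 repeats.
That took 10 steps.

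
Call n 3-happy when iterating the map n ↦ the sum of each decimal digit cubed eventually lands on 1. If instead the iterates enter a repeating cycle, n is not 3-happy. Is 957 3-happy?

957 → 9³ + 5³ + 7³ = 729 + 125 + 343 = 1197
1197 → 1³ + 1³ + 9³ + 7³ = 1 + 1 + 729 + 343 = 1074
1074 → 1³ + 0³ + 7³ + 4³ = 1 + 0 + 343 + 64 = 408
408 → 4³ + 0³ + 8³ = 64 + 0 + 512 = 576
576 → 5³ + 7³ + 6³ = 125 + 343 + 216 = 684
684 → 6³ + 8³ + 4³ = 216 + 512 + 64 = 792
792 → 7³ + 9³ + 2³ = 343 + 729 + 8 = 1080
1080 → 1³ + 0³ + 8³ + 0³ = 1 + 0 + 512 + 0 = 513
513 → 5³ + 1³ + 3³ = 125 + 1 + 27 = 153
153 → 1³ + 5³ + 3³ = 1 + 125 + 27 = 153  — 153 already seen; the sequence cycles without reaching 1.

not 3-happy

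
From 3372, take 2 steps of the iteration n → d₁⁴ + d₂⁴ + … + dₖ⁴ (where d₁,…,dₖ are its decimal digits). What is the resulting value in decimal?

3372 → 3⁴ + 3⁴ + 7⁴ + 2⁴ = 81 + 81 + 2401 + 16 = 2579
2579 → 2⁴ + 5⁴ + 7⁴ + 9⁴ = 16 + 625 + 2401 + 6561 = 9603

9603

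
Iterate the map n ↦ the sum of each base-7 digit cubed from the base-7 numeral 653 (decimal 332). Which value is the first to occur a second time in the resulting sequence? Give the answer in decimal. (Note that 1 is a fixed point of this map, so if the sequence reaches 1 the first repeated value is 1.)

92

332 = (6,5,3)_7 → 6³ + 5³ + 3³ = 216 + 125 + 27 = 368
368 = (1,0,3,4)_7 → 1³ + 0³ + 3³ + 4³ = 1 + 0 + 27 + 64 = 92
92 = (1,6,1)_7 → 1³ + 6³ + 1³ = 1 + 216 + 1 = 218
218 = (4,3,1)_7 → 4³ + 3³ + 1³ = 64 + 27 + 1 = 92  — 92 already appeared earlier.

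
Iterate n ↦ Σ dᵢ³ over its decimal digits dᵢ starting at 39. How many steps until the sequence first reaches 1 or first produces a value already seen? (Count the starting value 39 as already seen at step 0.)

39 → 3³ + 9³ = 756
756 → 7³ + 5³ + 6³ = 684
684 → 6³ + 8³ + 4³ = 792
792 → 7³ + 9³ + 2³ = 1080
1080 → 1³ + 0³ + 8³ + 0³ = 513
513 → 5³ + 1³ + 3³ = 153
153 → 1³ + 5³ + 3³ = 153  — 153 repeats.
That took 7 steps.

7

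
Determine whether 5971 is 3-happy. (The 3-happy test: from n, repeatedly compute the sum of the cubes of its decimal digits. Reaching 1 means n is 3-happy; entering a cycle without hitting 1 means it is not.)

5971 → 1198
1198 → 1243
1243 → 100
100 → 1  — reached 1.

3-happy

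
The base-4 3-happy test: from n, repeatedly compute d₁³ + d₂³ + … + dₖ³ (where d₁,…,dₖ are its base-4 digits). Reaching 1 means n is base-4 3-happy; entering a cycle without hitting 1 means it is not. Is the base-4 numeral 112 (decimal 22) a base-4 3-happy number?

base-4 3-happy

22 = (1,1,2)_4 → 1³ + 1³ + 2³ = 1 + 1 + 8 = 10
10 = (2,2)_4 → 2³ + 2³ = 8 + 8 = 16
16 = (1,0,0)_4 → 1³ + 0³ + 0³ = 1 + 0 + 0 = 1  — reached 1.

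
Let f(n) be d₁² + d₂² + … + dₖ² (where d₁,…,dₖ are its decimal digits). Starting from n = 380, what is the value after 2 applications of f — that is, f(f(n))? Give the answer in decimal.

380 → 73
73 → 58

58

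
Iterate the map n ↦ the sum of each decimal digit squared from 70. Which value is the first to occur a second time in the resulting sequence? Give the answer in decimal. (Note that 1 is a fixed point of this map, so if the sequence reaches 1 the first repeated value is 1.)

1

70 → 7² + 0² = 49
49 → 4² + 9² = 97
97 → 9² + 7² = 130
130 → 1² + 3² + 0² = 10
10 → 1² + 0² = 1  — reached the fixed point 1.
1 → 1, so 1 is the first repeated value.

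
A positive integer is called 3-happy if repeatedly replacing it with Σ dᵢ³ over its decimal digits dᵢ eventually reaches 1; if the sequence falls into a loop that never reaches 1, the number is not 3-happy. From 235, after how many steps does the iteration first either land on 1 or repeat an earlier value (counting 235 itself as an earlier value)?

4

235 → 2³ + 3³ + 5³ = 8 + 27 + 125 = 160
160 → 1³ + 6³ + 0³ = 1 + 216 + 0 = 217
217 → 2³ + 1³ + 7³ = 8 + 1 + 343 = 352
352 → 3³ + 5³ + 2³ = 27 + 125 + 8 = 160  — 160 repeats.
That took 4 steps.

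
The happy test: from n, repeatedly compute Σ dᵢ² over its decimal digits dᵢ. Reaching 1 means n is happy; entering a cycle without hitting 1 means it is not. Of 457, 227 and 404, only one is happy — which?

404

457: 457 → 90 → 81 → 65 → 61 → 37 → 58 → 89 → 145 → 42 → 20 → 4 → 16 → 37  — repeats 37 (not happy)
227: 227 → 57 → 74 → 65 → 61 → 37 → 58 → 89 → 145 → 42 → 20 → 4 → 16 → 37  — repeats 37 (not happy)
404: 404 → 32 → 13 → 10 → 1  — reaches 1 (happy)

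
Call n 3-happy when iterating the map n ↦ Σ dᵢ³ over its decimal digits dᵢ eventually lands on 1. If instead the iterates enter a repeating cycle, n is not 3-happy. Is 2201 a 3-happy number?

not 3-happy

2201 → 17
17 → 344
344 → 155
155 → 251
251 → 134
134 → 92
92 → 737
737 → 713
713 → 371
371 → 371  — 371 already seen; the sequence cycles without reaching 1.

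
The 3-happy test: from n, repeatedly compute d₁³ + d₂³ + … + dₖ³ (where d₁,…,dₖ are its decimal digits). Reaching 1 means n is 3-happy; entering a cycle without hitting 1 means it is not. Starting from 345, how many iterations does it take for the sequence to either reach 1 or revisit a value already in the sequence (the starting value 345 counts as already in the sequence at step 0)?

11

345 → 3³ + 4³ + 5³ = 27 + 64 + 125 = 216
216 → 2³ + 1³ + 6³ = 8 + 1 + 216 = 225
225 → 2³ + 2³ + 5³ = 8 + 8 + 125 = 141
141 → 1³ + 4³ + 1³ = 1 + 64 + 1 = 66
66 → 6³ + 6³ = 216 + 216 = 432
432 → 4³ + 3³ + 2³ = 64 + 27 + 8 = 99
99 → 9³ + 9³ = 729 + 729 = 1458
1458 → 1³ + 4³ + 5³ + 8³ = 1 + 64 + 125 + 512 = 702
702 → 7³ + 0³ + 2³ = 343 + 0 + 8 = 351
351 → 3³ + 5³ + 1³ = 27 + 125 + 1 = 153
153 → 1³ + 5³ + 3³ = 1 + 125 + 27 = 153  — 153 repeats.
That took 11 steps.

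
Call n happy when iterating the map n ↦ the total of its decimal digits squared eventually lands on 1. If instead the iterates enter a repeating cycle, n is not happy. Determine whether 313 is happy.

313 → 19
19 → 82
82 → 68
68 → 100
100 → 1  — reached 1.

happy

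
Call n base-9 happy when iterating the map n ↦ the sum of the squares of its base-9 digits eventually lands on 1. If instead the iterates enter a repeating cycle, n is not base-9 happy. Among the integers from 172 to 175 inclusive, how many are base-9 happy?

172: 172 → 6 → 36 → 16 → 50 → 50  — not base-9 happy
173: 173 → 9 → 1  — base-9 happy
174: 174 → 14 → 26 → 68 → 74 → 68  — not base-9 happy
175: 175 → 21 → 13 → 17 → 65 → 53 → 89 → 65  — not base-9 happy
base-9 happy: 173

1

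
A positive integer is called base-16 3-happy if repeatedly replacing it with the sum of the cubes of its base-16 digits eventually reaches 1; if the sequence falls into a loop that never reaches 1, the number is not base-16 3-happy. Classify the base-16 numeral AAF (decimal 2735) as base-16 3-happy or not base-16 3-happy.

not base-16 3-happy

2735 = (10,10,15)_16 → 5375
5375 = (1,4,15,15)_16 → 6815
6815 = (1,10,9,15)_16 → 5105
5105 = (1,3,15,1)_16 → 3404
3404 = (13,4,12)_16 → 3989
3989 = (15,9,5)_16 → 4229
4229 = (1,0,8,5)_16 → 638
638 = (2,7,14)_16 → 3095
3095 = (12,1,7)_16 → 2072
2072 = (8,1,8)_16 → 1025
1025 = (4,0,1)_16 → 65
65 = (4,1)_16 → 65  — 65 already seen; the sequence cycles without reaching 1.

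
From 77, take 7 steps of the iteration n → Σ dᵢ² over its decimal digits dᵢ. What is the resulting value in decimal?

77 → 7² + 7² = 98
98 → 9² + 8² = 145
145 → 1² + 4² + 5² = 42
42 → 4² + 2² = 20
20 → 2² + 0² = 4
4 → 4² = 16
16 → 1² + 6² = 37

37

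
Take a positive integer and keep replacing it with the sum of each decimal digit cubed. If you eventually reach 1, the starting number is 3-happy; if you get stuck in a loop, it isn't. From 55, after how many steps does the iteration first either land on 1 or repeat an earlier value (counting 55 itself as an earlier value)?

3

55 → 5³ + 5³ = 125 + 125 = 250
250 → 2³ + 5³ + 0³ = 8 + 125 + 0 = 133
133 → 1³ + 3³ + 3³ = 1 + 27 + 27 = 55  — 55 repeats.
That took 3 steps.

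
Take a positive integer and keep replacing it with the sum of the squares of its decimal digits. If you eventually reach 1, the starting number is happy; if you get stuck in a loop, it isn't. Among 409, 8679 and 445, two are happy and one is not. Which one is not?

445

409: 409 → 97 → 130 → 10 → 1  — reaches 1 (happy)
8679: 8679 → 230 → 13 → 10 → 1  — reaches 1 (happy)
445: 445 → 57 → 74 → 65 → 61 → 37 → 58 → 89 → 145 → 42 → 20 → 4 → 16 → 37  — repeats 37 (not happy)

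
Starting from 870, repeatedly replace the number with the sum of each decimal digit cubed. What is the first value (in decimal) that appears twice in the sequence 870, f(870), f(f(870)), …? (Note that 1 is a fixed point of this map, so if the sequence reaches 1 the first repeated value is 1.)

870 → 8³ + 7³ + 0³ = 855
855 → 8³ + 5³ + 5³ = 762
762 → 7³ + 6³ + 2³ = 567
567 → 5³ + 6³ + 7³ = 684
684 → 6³ + 8³ + 4³ = 792
792 → 7³ + 9³ + 2³ = 1080
1080 → 1³ + 0³ + 8³ + 0³ = 513
513 → 5³ + 1³ + 3³ = 153
153 → 1³ + 5³ + 3³ = 153  — 153 already appeared earlier.

153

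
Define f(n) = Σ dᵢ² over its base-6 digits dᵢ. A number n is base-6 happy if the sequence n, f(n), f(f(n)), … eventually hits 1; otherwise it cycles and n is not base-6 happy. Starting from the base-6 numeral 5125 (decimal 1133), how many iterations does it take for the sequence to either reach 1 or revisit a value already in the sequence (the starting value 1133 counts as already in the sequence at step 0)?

1133 = (5,1,2,5)_6 → 55
55 = (1,3,1)_6 → 11
11 = (1,5)_6 → 26
26 = (4,2)_6 → 20
20 = (3,2)_6 → 13
13 = (2,1)_6 → 5
5 = (5)_6 → 25
25 = (4,1)_6 → 17
17 = (2,5)_6 → 29
29 = (4,5)_6 → 41
41 = (1,0,5)_6 → 26  — 26 repeats.
That took 11 steps.

11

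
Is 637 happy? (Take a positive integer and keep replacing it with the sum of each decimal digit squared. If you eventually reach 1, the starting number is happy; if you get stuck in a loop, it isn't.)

happy

637 → 6² + 3² + 7² = 36 + 9 + 49 = 94
94 → 9² + 4² = 81 + 16 = 97
97 → 9² + 7² = 81 + 49 = 130
130 → 1² + 3² + 0² = 1 + 9 + 0 = 10
10 → 1² + 0² = 1 + 0 = 1  — reached 1.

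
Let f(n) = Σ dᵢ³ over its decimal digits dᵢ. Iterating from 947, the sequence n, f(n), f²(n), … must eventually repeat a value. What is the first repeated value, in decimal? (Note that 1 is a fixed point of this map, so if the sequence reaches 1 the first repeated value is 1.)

947 → 9³ + 4³ + 7³ = 1136
1136 → 1³ + 1³ + 3³ + 6³ = 245
245 → 2³ + 4³ + 5³ = 197
197 → 1³ + 9³ + 7³ = 1073
1073 → 1³ + 0³ + 7³ + 3³ = 371
371 → 3³ + 7³ + 1³ = 371  — 371 already appeared earlier.

371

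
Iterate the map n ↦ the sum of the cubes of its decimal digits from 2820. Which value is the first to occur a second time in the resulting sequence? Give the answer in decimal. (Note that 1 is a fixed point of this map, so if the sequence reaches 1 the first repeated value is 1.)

153

2820 → 528
528 → 645
645 → 405
405 → 189
189 → 1242
1242 → 81
81 → 513
513 → 153
153 → 153  — 153 already appeared earlier.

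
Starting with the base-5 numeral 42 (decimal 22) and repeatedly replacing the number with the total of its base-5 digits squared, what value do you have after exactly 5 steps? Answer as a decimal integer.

22 = (4,2)_5 → 4² + 2² = 16 + 4 = 20
20 = (4,0)_5 → 4² + 0² = 16 + 0 = 16
16 = (3,1)_5 → 3² + 1² = 9 + 1 = 10
10 = (2,0)_5 → 2² + 0² = 4 + 0 = 4
4 = (4)_5 → 4² = 16

16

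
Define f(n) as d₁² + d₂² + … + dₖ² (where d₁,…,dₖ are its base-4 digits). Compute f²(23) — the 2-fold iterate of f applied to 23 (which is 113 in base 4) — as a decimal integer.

23 = (1,1,3)_4 → 11
11 = (2,3)_4 → 13

13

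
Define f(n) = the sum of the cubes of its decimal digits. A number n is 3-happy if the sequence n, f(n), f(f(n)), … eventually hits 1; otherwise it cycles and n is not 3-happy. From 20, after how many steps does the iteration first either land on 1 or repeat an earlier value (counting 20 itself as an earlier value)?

20 → 2³ + 0³ = 8
8 → 8³ = 512
512 → 5³ + 1³ + 2³ = 134
134 → 1³ + 3³ + 4³ = 92
92 → 9³ + 2³ = 737
737 → 7³ + 3³ + 7³ = 713
713 → 7³ + 1³ + 3³ = 371
371 → 3³ + 7³ + 1³ = 371  — 371 repeats.
That took 8 steps.

8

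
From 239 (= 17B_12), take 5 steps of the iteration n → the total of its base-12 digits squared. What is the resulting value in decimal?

5

239 = (1,7,11)_12 → 1² + 7² + 11² = 171
171 = (1,2,3)_12 → 1² + 2² + 3² = 14
14 = (1,2)_12 → 1² + 2² = 5
5 = (5)_12 → 5² = 25
25 = (2,1)_12 → 2² + 1² = 5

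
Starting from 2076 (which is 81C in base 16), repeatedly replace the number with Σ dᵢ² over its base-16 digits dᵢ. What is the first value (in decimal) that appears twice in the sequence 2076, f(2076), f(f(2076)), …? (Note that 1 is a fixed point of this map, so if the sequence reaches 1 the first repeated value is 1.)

2076 = (8,1,12)_16 → 8² + 1² + 12² = 64 + 1 + 144 = 209
209 = (13,1)_16 → 13² + 1² = 169 + 1 = 170
170 = (10,10)_16 → 10² + 10² = 100 + 100 = 200
200 = (12,8)_16 → 12² + 8² = 144 + 64 = 208
208 = (13,0)_16 → 13² + 0² = 169 + 0 = 169
169 = (10,9)_16 → 10² + 9² = 100 + 81 = 181
181 = (11,5)_16 → 11² + 5² = 121 + 25 = 146
146 = (9,2)_16 → 9² + 2² = 81 + 4 = 85
85 = (5,5)_16 → 5² + 5² = 25 + 25 = 50
50 = (3,2)_16 → 3² + 2² = 9 + 4 = 13
13 = (13)_16 → 13² = 169  — 169 already appeared earlier.

169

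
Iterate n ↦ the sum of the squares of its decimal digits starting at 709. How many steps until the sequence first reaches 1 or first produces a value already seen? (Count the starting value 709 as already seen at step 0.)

3

709 → 7² + 0² + 9² = 130
130 → 1² + 3² + 0² = 10
10 → 1² + 0² = 1  — reached 1.
That took 3 steps.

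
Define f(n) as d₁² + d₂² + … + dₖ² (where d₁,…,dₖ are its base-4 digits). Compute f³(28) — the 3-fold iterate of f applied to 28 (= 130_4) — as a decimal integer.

28 = (1,3,0)_4 → 1² + 3² + 0² = 1 + 9 + 0 = 10
10 = (2,2)_4 → 2² + 2² = 4 + 4 = 8
8 = (2,0)_4 → 2² + 0² = 4 + 0 = 4

4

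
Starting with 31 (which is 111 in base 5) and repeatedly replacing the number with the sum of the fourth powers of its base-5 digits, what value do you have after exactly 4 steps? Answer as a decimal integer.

163

31 = (1,1,1)_5 → 1⁴ + 1⁴ + 1⁴ = 1 + 1 + 1 = 3
3 = (3)_5 → 3⁴ = 81
81 = (3,1,1)_5 → 3⁴ + 1⁴ + 1⁴ = 81 + 1 + 1 = 83
83 = (3,1,3)_5 → 3⁴ + 1⁴ + 3⁴ = 81 + 1 + 81 = 163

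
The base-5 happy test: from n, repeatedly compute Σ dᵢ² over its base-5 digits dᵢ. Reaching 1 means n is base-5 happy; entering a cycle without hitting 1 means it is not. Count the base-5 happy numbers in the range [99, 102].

99: 99 → 41 → 11 → 5 → 1  — base-5 happy
100: 100 → 16 → 10 → 4 → 16  — not base-5 happy
101: 101 → 17 → 13 → 13  — not base-5 happy
102: 102 → 20 → 16 → 10 → 4 → 16  — not base-5 happy
base-5 happy: 99

1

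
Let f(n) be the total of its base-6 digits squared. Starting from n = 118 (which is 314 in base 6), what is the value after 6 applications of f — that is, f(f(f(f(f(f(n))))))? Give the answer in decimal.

118 = (3,1,4)_6 → 3² + 1² + 4² = 26
26 = (4,2)_6 → 4² + 2² = 20
20 = (3,2)_6 → 3² + 2² = 13
13 = (2,1)_6 → 2² + 1² = 5
5 = (5)_6 → 5² = 25
25 = (4,1)_6 → 4² + 1² = 17

17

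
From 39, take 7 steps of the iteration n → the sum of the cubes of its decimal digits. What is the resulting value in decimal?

39 → 3³ + 9³ = 27 + 729 = 756
756 → 7³ + 5³ + 6³ = 343 + 125 + 216 = 684
684 → 6³ + 8³ + 4³ = 216 + 512 + 64 = 792
792 → 7³ + 9³ + 2³ = 343 + 729 + 8 = 1080
1080 → 1³ + 0³ + 8³ + 0³ = 1 + 0 + 512 + 0 = 513
513 → 5³ + 1³ + 3³ = 125 + 1 + 27 = 153
153 → 1³ + 5³ + 3³ = 1 + 125 + 27 = 153

153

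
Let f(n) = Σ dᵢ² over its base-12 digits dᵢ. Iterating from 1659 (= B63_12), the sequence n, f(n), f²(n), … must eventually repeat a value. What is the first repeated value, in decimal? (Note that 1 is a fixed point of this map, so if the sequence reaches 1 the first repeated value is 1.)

100

1659 = (11,6,3)_12 → 166
166 = (1,1,10)_12 → 102
102 = (8,6)_12 → 100
100 = (8,4)_12 → 80
80 = (6,8)_12 → 100  — 100 already appeared earlier.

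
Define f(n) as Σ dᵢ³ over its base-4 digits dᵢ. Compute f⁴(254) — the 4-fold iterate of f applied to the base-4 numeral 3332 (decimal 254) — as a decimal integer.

35

254 = (3,3,3,2)_4 → 3³ + 3³ + 3³ + 2³ = 89
89 = (1,1,2,1)_4 → 1³ + 1³ + 2³ + 1³ = 11
11 = (2,3)_4 → 2³ + 3³ = 35
35 = (2,0,3)_4 → 2³ + 0³ + 3³ = 35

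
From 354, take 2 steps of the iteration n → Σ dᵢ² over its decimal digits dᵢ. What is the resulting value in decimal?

25

354 → 3² + 5² + 4² = 50
50 → 5² + 0² = 25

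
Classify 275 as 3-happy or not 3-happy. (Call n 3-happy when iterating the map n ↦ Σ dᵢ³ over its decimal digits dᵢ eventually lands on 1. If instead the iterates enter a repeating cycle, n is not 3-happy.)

not 3-happy

275 → 2³ + 7³ + 5³ = 476
476 → 4³ + 7³ + 6³ = 623
623 → 6³ + 2³ + 3³ = 251
251 → 2³ + 5³ + 1³ = 134
134 → 1³ + 3³ + 4³ = 92
92 → 9³ + 2³ = 737
737 → 7³ + 3³ + 7³ = 713
713 → 7³ + 1³ + 3³ = 371
371 → 3³ + 7³ + 1³ = 371  — 371 already seen; the sequence cycles without reaching 1.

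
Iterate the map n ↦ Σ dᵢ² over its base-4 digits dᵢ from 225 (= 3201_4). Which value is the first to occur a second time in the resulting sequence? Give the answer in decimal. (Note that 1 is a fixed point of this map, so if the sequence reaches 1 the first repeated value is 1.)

1

225 = (3,2,0,1)_4 → 14
14 = (3,2)_4 → 13
13 = (3,1)_4 → 10
10 = (2,2)_4 → 8
8 = (2,0)_4 → 4
4 = (1,0)_4 → 1  — reached the fixed point 1.
1 → 1, so 1 is the first repeated value.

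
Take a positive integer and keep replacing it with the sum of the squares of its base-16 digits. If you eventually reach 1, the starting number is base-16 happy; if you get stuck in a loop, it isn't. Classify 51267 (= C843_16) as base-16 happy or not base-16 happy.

51267 = (12,8,4,3)_16 → 233
233 = (14,9)_16 → 277
277 = (1,1,5)_16 → 27
27 = (1,11)_16 → 122
122 = (7,10)_16 → 149
149 = (9,5)_16 → 106
106 = (6,10)_16 → 136
136 = (8,8)_16 → 128
128 = (8,0)_16 → 64
64 = (4,0)_16 → 16
16 = (1,0)_16 → 1  — reached 1.

base-16 happy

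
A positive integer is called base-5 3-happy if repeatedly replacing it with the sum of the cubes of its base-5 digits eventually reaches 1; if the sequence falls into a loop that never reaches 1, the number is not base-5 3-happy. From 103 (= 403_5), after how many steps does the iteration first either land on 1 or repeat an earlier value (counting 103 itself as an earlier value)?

6

103 = (4,0,3)_5 → 4³ + 0³ + 3³ = 64 + 0 + 27 = 91
91 = (3,3,1)_5 → 3³ + 3³ + 1³ = 27 + 27 + 1 = 55
55 = (2,1,0)_5 → 2³ + 1³ + 0³ = 8 + 1 + 0 = 9
9 = (1,4)_5 → 1³ + 4³ = 1 + 64 = 65
65 = (2,3,0)_5 → 2³ + 3³ + 0³ = 8 + 27 + 0 = 35
35 = (1,2,0)_5 → 1³ + 2³ + 0³ = 1 + 8 + 0 = 9  — 9 repeats.
That took 6 steps.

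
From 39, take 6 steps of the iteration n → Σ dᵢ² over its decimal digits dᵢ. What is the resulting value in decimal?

39 → 3² + 9² = 9 + 81 = 90
90 → 9² + 0² = 81 + 0 = 81
81 → 8² + 1² = 64 + 1 = 65
65 → 6² + 5² = 36 + 25 = 61
61 → 6² + 1² = 36 + 1 = 37
37 → 3² + 7² = 9 + 49 = 58

58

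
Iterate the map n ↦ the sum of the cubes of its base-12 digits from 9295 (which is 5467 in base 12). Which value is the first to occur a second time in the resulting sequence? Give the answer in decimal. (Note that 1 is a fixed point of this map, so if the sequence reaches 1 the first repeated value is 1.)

9295 = (5,4,6,7)_12 → 748
748 = (5,2,4)_12 → 197
197 = (1,4,5)_12 → 190
190 = (1,3,10)_12 → 1028
1028 = (7,1,8)_12 → 856
856 = (5,11,4)_12 → 1520
1520 = (10,6,8)_12 → 1728
1728 = (1,0,0,0)_12 → 1  — reached the fixed point 1.
1 → 1, so 1 is the first repeated value.

1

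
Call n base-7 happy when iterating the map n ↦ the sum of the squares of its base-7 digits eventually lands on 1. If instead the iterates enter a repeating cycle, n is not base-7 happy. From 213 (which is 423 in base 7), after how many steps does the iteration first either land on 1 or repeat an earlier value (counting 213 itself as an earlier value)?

213 = (4,2,3)_7 → 4² + 2² + 3² = 29
29 = (4,1)_7 → 4² + 1² = 17
17 = (2,3)_7 → 2² + 3² = 13
13 = (1,6)_7 → 1² + 6² = 37
37 = (5,2)_7 → 5² + 2² = 29  — 29 repeats.
That took 5 steps.

5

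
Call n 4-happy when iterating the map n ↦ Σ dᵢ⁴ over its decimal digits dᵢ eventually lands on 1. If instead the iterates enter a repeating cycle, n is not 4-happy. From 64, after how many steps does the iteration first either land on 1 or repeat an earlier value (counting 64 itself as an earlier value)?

64 → 6⁴ + 4⁴ = 1296 + 256 = 1552
1552 → 1⁴ + 5⁴ + 5⁴ + 2⁴ = 1 + 625 + 625 + 16 = 1267
1267 → 1⁴ + 2⁴ + 6⁴ + 7⁴ = 1 + 16 + 1296 + 2401 = 3714
3714 → 3⁴ + 7⁴ + 1⁴ + 4⁴ = 81 + 2401 + 1 + 256 = 2739
2739 → 2⁴ + 7⁴ + 3⁴ + 9⁴ = 16 + 2401 + 81 + 6561 = 9059
9059 → 9⁴ + 0⁴ + 5⁴ + 9⁴ = 6561 + 0 + 625 + 6561 = 13747
13747 → 1⁴ + 3⁴ + 7⁴ + 4⁴ + 7⁴ = 1 + 81 + 2401 + 256 + 2401 = 5140
5140 → 5⁴ + 1⁴ + 4⁴ + 0⁴ = 625 + 1 + 256 + 0 = 882
882 → 8⁴ + 8⁴ + 2⁴ = 4096 + 4096 + 16 = 8208
8208 → 8⁴ + 2⁴ + 0⁴ + 8⁴ = 4096 + 16 + 0 + 4096 = 8208  — 8208 repeats.
That took 10 steps.

10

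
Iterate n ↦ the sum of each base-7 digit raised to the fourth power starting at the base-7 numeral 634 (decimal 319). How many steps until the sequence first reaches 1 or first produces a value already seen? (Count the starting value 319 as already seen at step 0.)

319 = (6,3,4)_7 → 6⁴ + 3⁴ + 4⁴ = 1633
1633 = (4,5,2,2)_7 → 4⁴ + 5⁴ + 2⁴ + 2⁴ = 913
913 = (2,4,4,3)_7 → 2⁴ + 4⁴ + 4⁴ + 3⁴ = 609
609 = (1,5,3,0)_7 → 1⁴ + 5⁴ + 3⁴ + 0⁴ = 707
707 = (2,0,3,0)_7 → 2⁴ + 0⁴ + 3⁴ + 0⁴ = 97
97 = (1,6,6)_7 → 1⁴ + 6⁴ + 6⁴ = 2593
2593 = (1,0,3,6,3)_7 → 1⁴ + 0⁴ + 3⁴ + 6⁴ + 3⁴ = 1459
1459 = (4,1,5,3)_7 → 4⁴ + 1⁴ + 5⁴ + 3⁴ = 963
963 = (2,5,4,4)_7 → 2⁴ + 5⁴ + 4⁴ + 4⁴ = 1153
1153 = (3,2,3,5)_7 → 3⁴ + 2⁴ + 3⁴ + 5⁴ = 803
803 = (2,2,2,5)_7 → 2⁴ + 2⁴ + 2⁴ + 5⁴ = 673
673 = (1,6,5,1)_7 → 1⁴ + 6⁴ + 5⁴ + 1⁴ = 1923
1923 = (5,4,1,5)_7 → 5⁴ + 4⁴ + 1⁴ + 5⁴ = 1507
1507 = (4,2,5,2)_7 → 4⁴ + 2⁴ + 5⁴ + 2⁴ = 913  — 913 repeats.
That took 14 steps.

14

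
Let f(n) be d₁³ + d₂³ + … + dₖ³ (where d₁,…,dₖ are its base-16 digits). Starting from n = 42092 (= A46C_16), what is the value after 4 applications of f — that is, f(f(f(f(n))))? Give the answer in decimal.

42092 = (10,4,6,12)_16 → 10³ + 4³ + 6³ + 12³ = 1000 + 64 + 216 + 1728 = 3008
3008 = (11,12,0)_16 → 11³ + 12³ + 0³ = 1331 + 1728 + 0 = 3059
3059 = (11,15,3)_16 → 11³ + 15³ + 3³ = 1331 + 3375 + 27 = 4733
4733 = (1,2,7,13)_16 → 1³ + 2³ + 7³ + 13³ = 1 + 8 + 343 + 2197 = 2549

2549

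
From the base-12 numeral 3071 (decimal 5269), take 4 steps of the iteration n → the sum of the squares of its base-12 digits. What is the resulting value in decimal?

5

5269 = (3,0,7,1)_12 → 3² + 0² + 7² + 1² = 59
59 = (4,11)_12 → 4² + 11² = 137
137 = (11,5)_12 → 11² + 5² = 146
146 = (1,0,2)_12 → 1² + 0² + 2² = 5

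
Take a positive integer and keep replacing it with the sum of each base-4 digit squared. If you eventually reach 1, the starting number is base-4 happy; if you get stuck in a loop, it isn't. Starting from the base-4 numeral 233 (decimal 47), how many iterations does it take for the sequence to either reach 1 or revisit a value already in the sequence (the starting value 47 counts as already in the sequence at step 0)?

47 = (2,3,3)_4 → 2² + 3² + 3² = 22
22 = (1,1,2)_4 → 1² + 1² + 2² = 6
6 = (1,2)_4 → 1² + 2² = 5
5 = (1,1)_4 → 1² + 1² = 2
2 = (2)_4 → 2² = 4
4 = (1,0)_4 → 1² + 0² = 1  — reached 1.
That took 6 steps.

6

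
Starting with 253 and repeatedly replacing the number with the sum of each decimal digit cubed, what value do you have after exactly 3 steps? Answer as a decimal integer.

352

253 → 160
160 → 217
217 → 352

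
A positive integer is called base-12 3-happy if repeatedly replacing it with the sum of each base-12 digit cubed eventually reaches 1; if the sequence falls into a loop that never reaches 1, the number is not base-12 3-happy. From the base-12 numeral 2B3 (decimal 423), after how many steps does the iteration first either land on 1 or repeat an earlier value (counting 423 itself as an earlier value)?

12

423 = (2,11,3)_12 → 2³ + 11³ + 3³ = 8 + 1331 + 27 = 1366
1366 = (9,5,10)_12 → 9³ + 5³ + 10³ = 729 + 125 + 1000 = 1854
1854 = (1,0,10,6)_12 → 1³ + 0³ + 10³ + 6³ = 1 + 0 + 1000 + 216 = 1217
1217 = (8,5,5)_12 → 8³ + 5³ + 5³ = 512 + 125 + 125 = 762
762 = (5,3,6)_12 → 5³ + 3³ + 6³ = 125 + 27 + 216 = 368
368 = (2,6,8)_12 → 2³ + 6³ + 8³ = 8 + 216 + 512 = 736
736 = (5,1,4)_12 → 5³ + 1³ + 4³ = 125 + 1 + 64 = 190
190 = (1,3,10)_12 → 1³ + 3³ + 10³ = 1 + 27 + 1000 = 1028
1028 = (7,1,8)_12 → 7³ + 1³ + 8³ = 343 + 1 + 512 = 856
856 = (5,11,4)_12 → 5³ + 11³ + 4³ = 125 + 1331 + 64 = 1520
1520 = (10,6,8)_12 → 10³ + 6³ + 8³ = 1000 + 216 + 512 = 1728
1728 = (1,0,0,0)_12 → 1³ + 0³ + 0³ + 0³ = 1 + 0 + 0 + 0 = 1  — reached 1.
That took 12 steps.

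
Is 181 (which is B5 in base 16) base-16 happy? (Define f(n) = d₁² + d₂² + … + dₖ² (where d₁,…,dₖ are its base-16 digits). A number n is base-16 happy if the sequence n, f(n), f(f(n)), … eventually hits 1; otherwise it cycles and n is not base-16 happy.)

181 = (11,5)_16 → 146
146 = (9,2)_16 → 85
85 = (5,5)_16 → 50
50 = (3,2)_16 → 13
13 = (13)_16 → 169
169 = (10,9)_16 → 181  — 181 already seen; the sequence cycles without reaching 1.

not base-16 happy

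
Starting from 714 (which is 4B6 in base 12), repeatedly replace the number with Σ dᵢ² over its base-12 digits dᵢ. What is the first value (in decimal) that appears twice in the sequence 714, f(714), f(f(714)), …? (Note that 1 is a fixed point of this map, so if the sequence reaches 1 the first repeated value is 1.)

714 = (4,11,6)_12 → 4² + 11² + 6² = 173
173 = (1,2,5)_12 → 1² + 2² + 5² = 30
30 = (2,6)_12 → 2² + 6² = 40
40 = (3,4)_12 → 3² + 4² = 25
25 = (2,1)_12 → 2² + 1² = 5
5 = (5)_12 → 5² = 25  — 25 already appeared earlier.

25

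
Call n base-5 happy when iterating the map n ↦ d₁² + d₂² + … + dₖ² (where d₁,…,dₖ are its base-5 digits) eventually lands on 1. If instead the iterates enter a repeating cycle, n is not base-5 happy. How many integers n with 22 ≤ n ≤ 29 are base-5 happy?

22: 22 → 20 → 16 → 10 → 4 → 16  — not base-5 happy
23: 23 → 25 → 1  — base-5 happy
24: 24 → 32 → 6 → 2 → 4 → 16 → 10 → 4  — not base-5 happy
25: 25 → 1  — base-5 happy
26: 26 → 2 → 4 → 16 → 10 → 4  — not base-5 happy
27: 27 → 5 → 1  — base-5 happy
28: 28 → 10 → 4 → 16 → 10  — not base-5 happy
29: 29 → 17 → 13 → 13  — not base-5 happy
base-5 happy: 23, 25, 27

3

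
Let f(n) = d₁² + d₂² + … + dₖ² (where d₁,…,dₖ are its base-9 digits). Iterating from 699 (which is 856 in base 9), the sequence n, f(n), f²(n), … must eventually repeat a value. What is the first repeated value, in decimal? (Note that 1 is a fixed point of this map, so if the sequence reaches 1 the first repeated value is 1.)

699 = (8,5,6)_9 → 8² + 5² + 6² = 125
125 = (1,4,8)_9 → 1² + 4² + 8² = 81
81 = (1,0,0)_9 → 1² + 0² + 0² = 1  — reached the fixed point 1.
1 → 1, so 1 is the first repeated value.

1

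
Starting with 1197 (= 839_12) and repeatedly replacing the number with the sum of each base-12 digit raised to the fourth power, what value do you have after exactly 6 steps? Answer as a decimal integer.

20016

1197 = (8,3,9)_12 → 8⁴ + 3⁴ + 9⁴ = 4096 + 81 + 6561 = 10738
10738 = (6,2,6,10)_12 → 6⁴ + 2⁴ + 6⁴ + 10⁴ = 1296 + 16 + 1296 + 10000 = 12608
12608 = (7,3,6,8)_12 → 7⁴ + 3⁴ + 6⁴ + 8⁴ = 2401 + 81 + 1296 + 4096 = 7874
7874 = (4,6,8,2)_12 → 4⁴ + 6⁴ + 8⁴ + 2⁴ = 256 + 1296 + 4096 + 16 = 5664
5664 = (3,3,4,0)_12 → 3⁴ + 3⁴ + 4⁴ + 0⁴ = 81 + 81 + 256 + 0 = 418
418 = (2,10,10)_12 → 2⁴ + 10⁴ + 10⁴ = 16 + 10000 + 10000 = 20016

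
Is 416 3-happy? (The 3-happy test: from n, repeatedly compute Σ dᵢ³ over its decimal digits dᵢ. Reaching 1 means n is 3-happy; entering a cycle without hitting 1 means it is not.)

not 3-happy

416 → 4³ + 1³ + 6³ = 64 + 1 + 216 = 281
281 → 2³ + 8³ + 1³ = 8 + 512 + 1 = 521
521 → 5³ + 2³ + 1³ = 125 + 8 + 1 = 134
134 → 1³ + 3³ + 4³ = 1 + 27 + 64 = 92
92 → 9³ + 2³ = 729 + 8 = 737
737 → 7³ + 3³ + 7³ = 343 + 27 + 343 = 713
713 → 7³ + 1³ + 3³ = 343 + 1 + 27 = 371
371 → 3³ + 7³ + 1³ = 27 + 343 + 1 = 371  — 371 already seen; the sequence cycles without reaching 1.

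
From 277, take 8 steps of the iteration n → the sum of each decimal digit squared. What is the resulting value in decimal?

42

277 → 2² + 7² + 7² = 4 + 49 + 49 = 102
102 → 1² + 0² + 2² = 1 + 0 + 4 = 5
5 → 5² = 25
25 → 2² + 5² = 4 + 25 = 29
29 → 2² + 9² = 4 + 81 = 85
85 → 8² + 5² = 64 + 25 = 89
89 → 8² + 9² = 64 + 81 = 145
145 → 1² + 4² + 5² = 1 + 16 + 25 = 42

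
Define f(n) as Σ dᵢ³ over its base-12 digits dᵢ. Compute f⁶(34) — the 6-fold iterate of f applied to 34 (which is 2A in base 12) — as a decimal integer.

34 = (2,10)_12 → 2³ + 10³ = 1008
1008 = (7,0,0)_12 → 7³ + 0³ + 0³ = 343
343 = (2,4,7)_12 → 2³ + 4³ + 7³ = 415
415 = (2,10,7)_12 → 2³ + 10³ + 7³ = 1351
1351 = (9,4,7)_12 → 9³ + 4³ + 7³ = 1136
1136 = (7,10,8)_12 → 7³ + 10³ + 8³ = 1855

1855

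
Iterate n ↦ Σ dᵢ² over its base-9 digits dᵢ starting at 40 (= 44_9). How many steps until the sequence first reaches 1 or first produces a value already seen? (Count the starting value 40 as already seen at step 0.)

40 = (4,4)_9 → 4² + 4² = 16 + 16 = 32
32 = (3,5)_9 → 3² + 5² = 9 + 25 = 34
34 = (3,7)_9 → 3² + 7² = 9 + 49 = 58
58 = (6,4)_9 → 6² + 4² = 36 + 16 = 52
52 = (5,7)_9 → 5² + 7² = 25 + 49 = 74
74 = (8,2)_9 → 8² + 2² = 64 + 4 = 68
68 = (7,5)_9 → 7² + 5² = 49 + 25 = 74  — 74 repeats.
That took 7 steps.

7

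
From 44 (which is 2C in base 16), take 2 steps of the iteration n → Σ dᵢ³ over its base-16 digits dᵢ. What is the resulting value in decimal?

44 = (2,12)_16 → 2³ + 12³ = 8 + 1728 = 1736
1736 = (6,12,8)_16 → 6³ + 12³ + 8³ = 216 + 1728 + 512 = 2456

2456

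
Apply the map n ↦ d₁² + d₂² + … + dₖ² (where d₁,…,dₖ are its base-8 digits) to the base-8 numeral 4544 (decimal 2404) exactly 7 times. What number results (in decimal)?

2404 = (4,5,4,4)_8 → 4² + 5² + 4² + 4² = 73
73 = (1,1,1)_8 → 1² + 1² + 1² = 3
3 = (3)_8 → 3² = 9
9 = (1,1)_8 → 1² + 1² = 2
2 = (2)_8 → 2² = 4
4 = (4)_8 → 4² = 16
16 = (2,0)_8 → 2² + 0² = 4

4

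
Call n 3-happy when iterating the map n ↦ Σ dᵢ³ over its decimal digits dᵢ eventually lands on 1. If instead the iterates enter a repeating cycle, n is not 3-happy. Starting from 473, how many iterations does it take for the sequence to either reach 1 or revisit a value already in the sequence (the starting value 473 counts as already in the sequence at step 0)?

473 → 4³ + 7³ + 3³ = 64 + 343 + 27 = 434
434 → 4³ + 3³ + 4³ = 64 + 27 + 64 = 155
155 → 1³ + 5³ + 5³ = 1 + 125 + 125 = 251
251 → 2³ + 5³ + 1³ = 8 + 125 + 1 = 134
134 → 1³ + 3³ + 4³ = 1 + 27 + 64 = 92
92 → 9³ + 2³ = 729 + 8 = 737
737 → 7³ + 3³ + 7³ = 343 + 27 + 343 = 713
713 → 7³ + 1³ + 3³ = 343 + 1 + 27 = 371
371 → 3³ + 7³ + 1³ = 27 + 343 + 1 = 371  — 371 repeats.
That took 9 steps.

9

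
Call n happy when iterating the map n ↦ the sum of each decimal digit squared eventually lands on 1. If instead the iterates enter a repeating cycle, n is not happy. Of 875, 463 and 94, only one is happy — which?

94

875: 875 → 138 → 74 → 65 → 61 → 37 → 58 → 89 → 145 → 42 → 20 → 4 → 16 → 37  — repeats 37 (not happy)
463: 463 → 61 → 37 → 58 → 89 → 145 → 42 → 20 → 4 → 16 → 37  — repeats 37 (not happy)
94: 94 → 97 → 130 → 10 → 1  — reaches 1 (happy)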